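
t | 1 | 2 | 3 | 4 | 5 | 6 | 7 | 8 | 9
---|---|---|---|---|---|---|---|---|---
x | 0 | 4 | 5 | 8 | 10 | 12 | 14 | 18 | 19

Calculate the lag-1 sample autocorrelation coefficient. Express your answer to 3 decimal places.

0.642

Mean x̄ = (0 + 4 + 5 + 8 + 10 + 12 + 14 + 18 + 19)/9 = 10.0000
Numerator Σ_{t=1}^{8}(x_t−x̄)(x_{t+1}−x̄) = 212.0000
Denominator Σ(x_t−x̄)² = 330.0000
r_1 = 212.0000 / 330.0000 = 0.642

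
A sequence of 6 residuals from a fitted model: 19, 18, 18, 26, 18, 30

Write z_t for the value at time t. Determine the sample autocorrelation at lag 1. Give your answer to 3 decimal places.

Mean z̄ = (19 + 18 + 18 + 26 + 18 + 30)/6 = 21.5000
Σ(z_t−z̄)(z_{t+1}−z̄) = (8.7500) + (12.2500) + (-15.7500) + (-15.7500) + (-29.7500) = -40.2500
Denominator Σ(z_t−z̄)² = 135.5000
r_1 = -40.2500 / 135.5000 = -0.297

-0.297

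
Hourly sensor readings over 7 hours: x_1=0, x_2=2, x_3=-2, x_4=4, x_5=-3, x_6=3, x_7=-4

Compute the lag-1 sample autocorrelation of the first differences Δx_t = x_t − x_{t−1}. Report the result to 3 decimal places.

First differences Δx: 2, -4, 6, -7, 6, -7
Mean of differences = -0.6667
Numerator Σ(Δx_t−Δx̄)(Δx_{t+1}−Δx̄) = -157.7778
Denominator Σ(Δx_t−Δx̄)² = 187.3333
r_1(Δx) = -157.7778 / 187.3333 = -0.842

-0.842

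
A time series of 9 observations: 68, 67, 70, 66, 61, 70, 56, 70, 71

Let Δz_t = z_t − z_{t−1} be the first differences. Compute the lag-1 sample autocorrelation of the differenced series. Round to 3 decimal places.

-0.667

First differences Δz: -1, 3, -4, -5, 9, -14, 14, 1
Mean of differences = 0.3750
Numerator Σ(Δz_t−Δz̄)(Δz_{t+1}−Δz̄) = -349.2656
Denominator Σ(Δz_t−Δz̄)² = 523.8750
r_1(Δz) = -349.2656 / 523.8750 = -0.667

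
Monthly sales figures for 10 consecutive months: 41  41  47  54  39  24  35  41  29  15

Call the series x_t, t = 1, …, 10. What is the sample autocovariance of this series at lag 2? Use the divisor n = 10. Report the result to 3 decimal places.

Mean x̄ = (41 + 41 + 47 + 54 + 39 + 24 + 35 + 41 + 29 + 15)/10 = 36.6000
Σ_{t=1}^{8}(x_t−x̄)(x_{t+2}−x̄) = -214.1200
γ_2 = -214.1200 / 10 = -21.412

-21.412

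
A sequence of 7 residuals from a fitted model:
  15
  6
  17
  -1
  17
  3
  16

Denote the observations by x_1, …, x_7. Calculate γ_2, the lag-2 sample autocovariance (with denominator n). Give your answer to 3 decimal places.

35.050

Mean x̄ = (15 + 6 + 17 − 1 + 17 + 3 + 16)/7 = 10.4286
Σ_{t=1}^{5}(x_t−x̄)(x_{t+2}−x̄) = 245.3469
γ_2 = 245.3469 / 7 = 35.050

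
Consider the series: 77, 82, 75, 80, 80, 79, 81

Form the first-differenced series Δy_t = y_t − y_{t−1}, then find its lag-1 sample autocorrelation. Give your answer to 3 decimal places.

First differences Δy: 5, -7, 5, 0, -1, 2
Mean of differences = 0.6667
Numerator Σ(Δy_t−Δȳ)(Δy_{t+1}−Δȳ) = -70.4444
Denominator Σ(Δy_t−Δȳ)² = 101.3333
r_1(Δy) = -70.4444 / 101.3333 = -0.695

-0.695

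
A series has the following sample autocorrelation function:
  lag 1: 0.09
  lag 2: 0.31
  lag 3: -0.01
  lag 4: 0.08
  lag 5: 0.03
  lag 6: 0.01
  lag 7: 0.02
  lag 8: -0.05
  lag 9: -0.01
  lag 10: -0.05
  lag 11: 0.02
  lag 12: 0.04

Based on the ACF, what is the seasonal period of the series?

2

The largest autocorrelation is r_2 = 0.31; the remaining lags stay at or below 0.09.
The dominant spike at lag 2 indicates a seasonal period of 2.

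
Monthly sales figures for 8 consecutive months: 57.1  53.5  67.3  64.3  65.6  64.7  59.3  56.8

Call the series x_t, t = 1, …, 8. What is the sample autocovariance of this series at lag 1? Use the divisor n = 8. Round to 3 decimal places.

4.398

Mean x̄ = (57.1 + 53.5 + 67.3 + 64.3 + 65.6 + 64.7 + 59.3 + 56.8)/8 = 61.0750
Σ_{t=1}^{7}(x_t−x̄)(x_{t+1}−x̄) = 35.1819
γ_1 = 35.1819 / 8 = 4.398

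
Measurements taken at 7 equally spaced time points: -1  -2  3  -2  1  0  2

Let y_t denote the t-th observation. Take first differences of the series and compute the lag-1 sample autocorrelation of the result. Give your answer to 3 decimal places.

First differences Δy: -1, 5, -5, 3, -1, 2
Mean of differences = 0.5000
Numerator Σ(Δy_t−Δȳ)(Δy_{t+1}−Δȳ) = -51.2500
Denominator Σ(Δy_t−Δȳ)² = 63.5000
r_1(Δy) = -51.2500 / 63.5000 = -0.807

-0.807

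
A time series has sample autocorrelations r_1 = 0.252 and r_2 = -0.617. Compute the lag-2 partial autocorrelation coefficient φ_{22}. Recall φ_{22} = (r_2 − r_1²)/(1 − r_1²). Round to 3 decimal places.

φ_{22} = (r_2 − r_1²) / (1 − r_1²)
r_1² = (0.252)² = 0.063504
Numerator = -0.617 − 0.0635 = -0.6805; denominator = 1 − 0.0635 = 0.9365
φ_{22} = -0.6805 / 0.9365 = -0.727

-0.727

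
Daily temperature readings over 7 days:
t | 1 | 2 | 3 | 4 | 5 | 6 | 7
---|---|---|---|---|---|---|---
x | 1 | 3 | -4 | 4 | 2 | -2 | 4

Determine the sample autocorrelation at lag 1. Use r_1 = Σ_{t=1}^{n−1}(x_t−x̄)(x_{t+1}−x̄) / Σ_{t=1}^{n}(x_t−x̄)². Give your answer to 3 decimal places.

Mean x̄ = (1 + 3 − 4 + 4 + 2 − 2 + 4)/7 = 1.1429
Deviations from mean: -0.1429, 1.8571, -5.1429, 2.8571, 0.8571, -3.1429, 2.8571
Σ(x_t−x̄)(x_{t+1}−x̄) = (-0.2653) + (-9.5510) + (-14.6939) + (2.4490) + (-2.6939) + (-8.9796) = -33.7347
Denominator Σ(x_t−x̄)² = 56.8571
r_1 = -33.7347 / 56.8571 = -0.593

-0.593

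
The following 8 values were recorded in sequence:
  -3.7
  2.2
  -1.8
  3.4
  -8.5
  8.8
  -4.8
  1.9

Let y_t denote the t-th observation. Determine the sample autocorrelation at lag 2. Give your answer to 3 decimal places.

0.561

Mean ȳ = (-3.7 + 2.2 − 1.8 + 3.4 − 8.5 + 8.8 − 4.8 + 1.9)/8 = -0.3125
Deviations from mean: -3.3875, 2.5125, -1.4875, 3.7125, -8.1875, 9.1125, -4.4875, 2.2125
Σ(y_t−ȳ)(y_{t+2}−ȳ) = (5.0389) + (9.3277) + (12.1789) + (33.8302) + (36.7414) + (20.1614) = 117.2784
Denominator Σ(y_t−ȳ)² = 208.8888
r_2 = 117.2784 / 208.8888 = 0.561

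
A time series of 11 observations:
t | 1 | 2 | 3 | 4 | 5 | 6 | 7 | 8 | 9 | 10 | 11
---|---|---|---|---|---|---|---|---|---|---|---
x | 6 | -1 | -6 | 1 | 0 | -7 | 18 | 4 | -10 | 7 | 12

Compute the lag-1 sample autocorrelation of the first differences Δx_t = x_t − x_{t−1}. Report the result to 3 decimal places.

-0.325

First differences Δx: -7, -5, 7, -1, -7, 25, -14, -14, 17, 5
Mean of differences = 0.6000
Numerator Σ(Δx_t−Δx̄)(Δx_{t+1}−Δx̄) = -487.1600
Denominator Σ(Δx_t−Δx̄)² = 1500.4000
r_1(Δx) = -487.1600 / 1500.4000 = -0.325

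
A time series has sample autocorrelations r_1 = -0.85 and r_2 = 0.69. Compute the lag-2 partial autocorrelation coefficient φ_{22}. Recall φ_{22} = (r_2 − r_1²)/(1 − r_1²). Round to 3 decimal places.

-0.117

φ_{22} = (r_2 − r_1²) / (1 − r_1²)
r_1² = (-0.85)² = 0.7225
Numerator = 0.69 − 0.7225 = -0.0325; denominator = 1 − 0.7225 = 0.2775
φ_{22} = -0.0325 / 0.2775 = -0.117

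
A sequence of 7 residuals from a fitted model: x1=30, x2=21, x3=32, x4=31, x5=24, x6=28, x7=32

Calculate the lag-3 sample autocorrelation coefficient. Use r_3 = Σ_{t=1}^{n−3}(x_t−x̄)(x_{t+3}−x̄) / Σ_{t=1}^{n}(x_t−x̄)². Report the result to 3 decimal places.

0.410

Mean x̄ = (30 + 21 + 32 + 31 + 24 + 28 + 32)/7 = 28.2857
Deviations from mean: 1.7143, -7.2857, 3.7143, 2.7143, -4.2857, -0.2857, 3.7143
Σ(x_t−x̄)(x_{t+3}−x̄) = (4.6531) + (31.2245) + (-1.0612) + (10.0816) = 44.8980
Denominator Σ(x_t−x̄)² = 109.4286
r_3 = 44.8980 / 109.4286 = 0.410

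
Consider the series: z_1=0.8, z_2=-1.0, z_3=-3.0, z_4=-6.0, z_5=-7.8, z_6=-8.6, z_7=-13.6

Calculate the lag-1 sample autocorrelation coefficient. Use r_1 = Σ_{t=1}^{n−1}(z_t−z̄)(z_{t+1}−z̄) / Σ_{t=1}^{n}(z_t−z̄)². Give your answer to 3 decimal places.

Mean z̄ = (0.8 − 1.0 − 3.0 − 6.0 − 7.8 − 8.6 − 13.6)/7 = -5.6000
Deviations from mean: 6.4000, 4.6000, 2.6000, -0.4000, -2.2000, -3.0000, -8.0000
Σ(z_t−z̄)(z_{t+1}−z̄) = (29.4400) + (11.9600) + (-1.0400) + (0.8800) + (6.6000) + (24.0000) = 71.8400
Denominator Σ(z_t−z̄)² = 146.8800
r_1 = 71.8400 / 146.8800 = 0.489

0.489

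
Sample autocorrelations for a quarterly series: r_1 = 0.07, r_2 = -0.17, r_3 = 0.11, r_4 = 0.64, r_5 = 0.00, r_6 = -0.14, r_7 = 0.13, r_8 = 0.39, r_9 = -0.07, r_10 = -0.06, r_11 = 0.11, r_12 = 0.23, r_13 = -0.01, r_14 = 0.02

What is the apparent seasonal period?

The largest autocorrelation is r_4 = 0.64, with weaker echoes at lags 8 (0.39) and 12 (0.23); the remaining lags stay at or below 0.13.
The dominant spike at lag 4 indicates a seasonal period of 4.

4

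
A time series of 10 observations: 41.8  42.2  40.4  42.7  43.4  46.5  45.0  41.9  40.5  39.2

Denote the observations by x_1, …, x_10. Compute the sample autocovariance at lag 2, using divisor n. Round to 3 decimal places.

Mean x̄ = (41.8 + 42.2 + 40.4 + 42.7 + 43.4 + 46.5 + 45.0 + 41.9 + 40.5 + 39.2)/10 = 42.3600
Σ_{t=1}^{8}(x_t−x̄)(x_{t+2}−x̄) = -2.2032
γ_2 = -2.2032 / 10 = -0.220

-0.220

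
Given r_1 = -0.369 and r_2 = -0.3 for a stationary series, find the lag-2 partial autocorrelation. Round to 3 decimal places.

-0.505

φ_{22} = (r_2 − r_1²) / (1 − r_1²)
r_1² = (-0.369)² = 0.136161
Numerator = -0.3 − 0.1362 = -0.4362; denominator = 1 − 0.1362 = 0.8638
φ_{22} = -0.4362 / 0.8638 = -0.505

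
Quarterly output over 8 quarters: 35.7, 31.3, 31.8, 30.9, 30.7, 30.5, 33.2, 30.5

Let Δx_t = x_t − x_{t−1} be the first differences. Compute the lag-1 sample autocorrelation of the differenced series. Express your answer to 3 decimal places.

First differences Δx: -4.4, 0.5, -0.9, -0.2, -0.2, 2.7, -2.7
Mean of differences = -0.7429
Numerator Σ(Δx_t−Δx̄)(Δx_{t+1}−Δx̄) = -9.4004
Denominator Σ(Δx_t−Δx̄)² = 31.2171
r_1(Δx) = -9.4004 / 31.2171 = -0.301

-0.301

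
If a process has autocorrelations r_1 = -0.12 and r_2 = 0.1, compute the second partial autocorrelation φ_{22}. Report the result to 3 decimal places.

0.087

φ_{22} = (r_2 − r_1²) / (1 − r_1²)
r_1² = (-0.12)² = 0.0144
Numerator = 0.1 − 0.0144 = 0.0856; denominator = 1 − 0.0144 = 0.9856
φ_{22} = 0.0856 / 0.9856 = 0.087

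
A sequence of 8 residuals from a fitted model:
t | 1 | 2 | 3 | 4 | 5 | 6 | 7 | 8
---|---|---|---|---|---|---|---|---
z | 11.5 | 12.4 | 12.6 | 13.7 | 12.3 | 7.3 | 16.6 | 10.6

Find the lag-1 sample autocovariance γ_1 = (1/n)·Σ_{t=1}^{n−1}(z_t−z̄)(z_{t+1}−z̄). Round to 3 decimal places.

Mean z̄ = (11.5 + 12.4 + 12.6 + 13.7 + 12.3 + 7.3 + 16.6 + 10.6)/8 = 12.1250
Deviations: -0.6250, 0.2750, 0.4750, 1.5750, 0.1750, -4.8250, 4.4750, -1.5250
Σ_{t=1}^{7}(z_t−z̄)(z_{t+1}−z̄) = -28.2781
γ_1 = -28.2781 / 8 = -3.535

-3.535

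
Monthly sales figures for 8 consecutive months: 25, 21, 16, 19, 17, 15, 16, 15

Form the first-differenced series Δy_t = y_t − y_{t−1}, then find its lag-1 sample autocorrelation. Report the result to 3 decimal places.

First differences Δy: -4, -5, 3, -2, -2, 1, -1
Mean of differences = -1.4286
Numerator Σ(Δy_t−Δȳ)(Δy_{t+1}−Δȳ) = -9.1837
Denominator Σ(Δy_t−Δȳ)² = 45.7143
r_1(Δy) = -9.1837 / 45.7143 = -0.201

-0.201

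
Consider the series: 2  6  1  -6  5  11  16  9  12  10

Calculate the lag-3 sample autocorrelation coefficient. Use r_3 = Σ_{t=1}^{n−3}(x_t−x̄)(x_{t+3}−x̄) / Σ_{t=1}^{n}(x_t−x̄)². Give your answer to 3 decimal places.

-0.088

Mean x̄ = (2 + 6 + 1 − 6 + 5 + 11 + 16 + 9 + 12 + 10)/10 = 6.6000
Numerator Σ_{t=1}^{7}(x_t−x̄)(x_{t+3}−x̄) = -32.2800
Denominator Σ(x_t−x̄)² = 368.4000
r_3 = -32.2800 / 368.4000 = -0.088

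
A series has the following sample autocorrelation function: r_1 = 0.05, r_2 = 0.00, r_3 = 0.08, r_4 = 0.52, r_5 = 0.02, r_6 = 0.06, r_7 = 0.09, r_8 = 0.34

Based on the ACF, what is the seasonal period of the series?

The largest autocorrelation is r_4 = 0.52, with a weaker echo at lag 8 (0.34); the remaining lags stay at or below 0.09.
The dominant spike at lag 4 indicates a seasonal period of 4.

4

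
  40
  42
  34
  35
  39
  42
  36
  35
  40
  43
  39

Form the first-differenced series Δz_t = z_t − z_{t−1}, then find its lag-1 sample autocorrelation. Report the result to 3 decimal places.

-0.121

First differences Δz: 2, -8, 1, 4, 3, -6, -1, 5, 3, -4
Mean of differences = -0.1000
Numerator Σ(Δz_t−Δz̄)(Δz_{t+1}−Δz̄) = -21.9100
Denominator Σ(Δz_t−Δz̄)² = 180.9000
r_1(Δz) = -21.9100 / 180.9000 = -0.121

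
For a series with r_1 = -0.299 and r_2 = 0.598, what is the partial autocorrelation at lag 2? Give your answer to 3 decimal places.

0.559

φ_{22} = (r_2 − r_1²) / (1 − r_1²)
r_1² = (-0.299)² = 0.089401
Numerator = 0.598 − 0.0894 = 0.5086; denominator = 1 − 0.0894 = 0.9106
φ_{22} = 0.5086 / 0.9106 = 0.559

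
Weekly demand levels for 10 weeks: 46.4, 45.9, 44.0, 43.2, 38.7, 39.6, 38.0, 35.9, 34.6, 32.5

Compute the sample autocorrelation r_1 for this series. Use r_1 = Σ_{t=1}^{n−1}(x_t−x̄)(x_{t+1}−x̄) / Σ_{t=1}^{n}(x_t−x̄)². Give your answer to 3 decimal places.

0.677

Mean x̄ = (46.4 + 45.9 + 44.0 + 43.2 + 38.7 + 39.6 + 38.0 + 35.9 + 34.6 + 32.5)/10 = 39.8800
Numerator Σ_{t=1}^{9}(x_t−x̄)(x_{t+1}−x̄) = 142.1336
Denominator Σ(x_t−x̄)² = 209.9360
r_1 = 142.1336 / 209.9360 = 0.677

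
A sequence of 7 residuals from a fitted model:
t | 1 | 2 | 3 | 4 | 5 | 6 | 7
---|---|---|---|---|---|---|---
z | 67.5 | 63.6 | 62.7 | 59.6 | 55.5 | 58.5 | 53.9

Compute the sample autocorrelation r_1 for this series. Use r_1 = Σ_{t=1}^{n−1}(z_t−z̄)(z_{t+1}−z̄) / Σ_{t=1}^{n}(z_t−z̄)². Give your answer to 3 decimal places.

0.392

Mean z̄ = (67.5 + 63.6 + 62.7 + 59.6 + 55.5 + 58.5 + 53.9)/7 = 60.1857
Deviations from mean: 7.3143, 3.4143, 2.5143, -0.5857, -4.6857, -1.6857, -6.2857
Σ(z_t−z̄)(z_{t+1}−z̄) = (24.9731) + (8.5845) + (-1.4727) + (2.7445) + (7.8988) + (10.5959) = 53.3241
Denominator Σ(z_t−z̄)² = 136.1286
r_1 = 53.3241 / 136.1286 = 0.392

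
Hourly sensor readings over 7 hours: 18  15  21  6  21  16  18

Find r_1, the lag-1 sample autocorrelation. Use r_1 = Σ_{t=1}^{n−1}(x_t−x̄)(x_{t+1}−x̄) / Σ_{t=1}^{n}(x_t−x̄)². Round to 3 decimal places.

Mean x̄ = (18 + 15 + 21 + 6 + 21 + 16 + 18)/7 = 16.4286
Deviations from mean: 1.5714, -1.4286, 4.5714, -10.4286, 4.5714, -0.4286, 1.5714
Σ(x_t−x̄)(x_{t+1}−x̄) = (-2.2449) + (-6.5306) + (-47.6735) + (-47.6735) + (-1.9592) + (-0.6735) = -106.7551
Denominator Σ(x_t−x̄)² = 157.7143
r_1 = -106.7551 / 157.7143 = -0.677

-0.677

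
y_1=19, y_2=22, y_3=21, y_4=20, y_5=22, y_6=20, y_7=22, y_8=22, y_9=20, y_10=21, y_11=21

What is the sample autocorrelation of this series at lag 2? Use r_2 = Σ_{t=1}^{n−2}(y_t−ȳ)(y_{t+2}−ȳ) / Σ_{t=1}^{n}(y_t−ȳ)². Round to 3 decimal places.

Mean ȳ = (19 + 22 + 21 + 20 + 22 + 20 + 22 + 22 + 20 + 21 + 21)/11 = 20.9091
Numerator Σ_{t=1}^{9}(y_t−ȳ)(y_{t+2}−ȳ) = -1.0165
Denominator Σ(y_t−ȳ)² = 10.9091
r_2 = -1.0165 / 10.9091 = -0.093

-0.093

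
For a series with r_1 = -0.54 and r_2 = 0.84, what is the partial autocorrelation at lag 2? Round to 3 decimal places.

φ_{22} = (r_2 − r_1²) / (1 − r_1²)
r_1² = (-0.54)² = 0.2916
Numerator = 0.84 − 0.2916 = 0.5484; denominator = 1 − 0.2916 = 0.7084
φ_{22} = 0.5484 / 0.7084 = 0.774

0.774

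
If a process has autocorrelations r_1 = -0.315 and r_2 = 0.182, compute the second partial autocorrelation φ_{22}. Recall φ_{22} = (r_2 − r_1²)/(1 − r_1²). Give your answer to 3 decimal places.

φ_{22} = (r_2 − r_1²) / (1 − r_1²)
r_1² = (-0.315)² = 0.099225
Numerator = 0.182 − 0.0992 = 0.0828; denominator = 1 − 0.0992 = 0.9008
φ_{22} = 0.0828 / 0.9008 = 0.092

0.092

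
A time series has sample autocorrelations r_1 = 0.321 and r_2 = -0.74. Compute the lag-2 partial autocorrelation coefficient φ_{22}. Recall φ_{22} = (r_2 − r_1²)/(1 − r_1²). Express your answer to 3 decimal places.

φ_{22} = (r_2 − r_1²) / (1 − r_1²)
r_1² = (0.321)² = 0.103041
Numerator = -0.74 − 0.1030 = -0.8430; denominator = 1 − 0.1030 = 0.8970
φ_{22} = -0.8430 / 0.8970 = -0.940

-0.940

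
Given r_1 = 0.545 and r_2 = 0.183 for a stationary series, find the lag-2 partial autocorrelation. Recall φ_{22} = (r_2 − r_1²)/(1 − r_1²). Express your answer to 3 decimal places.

-0.162

φ_{22} = (r_2 − r_1²) / (1 − r_1²)
r_1² = (0.545)² = 0.297025
Numerator = 0.183 − 0.2970 = -0.1140; denominator = 1 − 0.2970 = 0.7030
φ_{22} = -0.1140 / 0.7030 = -0.162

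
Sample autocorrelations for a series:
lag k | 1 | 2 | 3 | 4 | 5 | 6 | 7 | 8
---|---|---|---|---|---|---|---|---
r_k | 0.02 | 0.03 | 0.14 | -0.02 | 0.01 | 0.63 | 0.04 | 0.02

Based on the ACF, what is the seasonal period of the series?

6

The largest autocorrelation is r_6 = 0.63; the remaining lags stay at or below 0.14.
The dominant spike at lag 6 indicates a seasonal period of 6.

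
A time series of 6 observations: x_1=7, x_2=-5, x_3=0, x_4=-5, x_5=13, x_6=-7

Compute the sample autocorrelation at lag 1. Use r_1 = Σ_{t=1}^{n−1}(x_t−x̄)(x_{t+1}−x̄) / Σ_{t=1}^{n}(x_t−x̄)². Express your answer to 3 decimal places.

-0.611

Mean x̄ = (7 − 5 + 0 − 5 + 13 − 7)/6 = 0.5000
Numerator Σ_{t=1}^{5}(x_t−x̄)(x_{t+1}−x̄) = -192.7500
Denominator Σ(x_t−x̄)² = 315.5000
r_1 = -192.7500 / 315.5000 = -0.611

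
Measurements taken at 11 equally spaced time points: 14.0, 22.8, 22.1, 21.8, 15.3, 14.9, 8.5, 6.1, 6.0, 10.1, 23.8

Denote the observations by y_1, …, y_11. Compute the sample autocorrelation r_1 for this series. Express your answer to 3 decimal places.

Mean ȳ = (14.0 + 22.8 + 22.1 + 21.8 + 15.3 + 14.9 + 8.5 + 6.1 + 6.0 + 10.1 + 23.8)/11 = 15.0364
Numerator Σ_{t=1}^{10}(y_t−ȳ)(y_{t+1}−ȳ) = 237.7178
Denominator Σ(y_t−ȳ)² = 462.4855
r_1 = 237.7178 / 462.4855 = 0.514

0.514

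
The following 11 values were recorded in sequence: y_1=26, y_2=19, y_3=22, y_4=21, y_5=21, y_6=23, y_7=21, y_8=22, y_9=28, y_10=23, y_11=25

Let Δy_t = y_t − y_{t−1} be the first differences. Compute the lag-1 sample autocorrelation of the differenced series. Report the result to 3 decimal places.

-0.479

First differences Δy: -7, 3, -1, 0, 2, -2, 1, 6, -5, 2
Mean of differences = -0.1000
Numerator Σ(Δy_t−Δȳ)(Δy_{t+1}−Δȳ) = -63.6100
Denominator Σ(Δy_t−Δȳ)² = 132.9000
r_1(Δy) = -63.6100 / 132.9000 = -0.479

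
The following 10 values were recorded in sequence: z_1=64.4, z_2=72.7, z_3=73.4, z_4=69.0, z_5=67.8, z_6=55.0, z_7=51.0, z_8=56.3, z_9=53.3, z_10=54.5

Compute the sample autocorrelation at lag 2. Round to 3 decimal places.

Mean z̄ = (64.4 + 72.7 + 73.4 + 69.0 + 67.8 + 55.0 + 51.0 + 56.3 + 53.3 + 54.5)/10 = 61.7400
Numerator Σ_{t=1}^{8}(z_t−z̄)(z_{t+2}−z̄) = 233.9248
Denominator Σ(z_t−z̄)² = 666.6040
r_2 = 233.9248 / 666.6040 = 0.351

0.351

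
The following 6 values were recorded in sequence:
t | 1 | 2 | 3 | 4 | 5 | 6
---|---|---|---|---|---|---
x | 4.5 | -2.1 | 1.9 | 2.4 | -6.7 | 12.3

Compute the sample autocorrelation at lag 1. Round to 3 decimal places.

-0.499

Mean x̄ = (4.5 − 2.1 + 1.9 + 2.4 − 6.7 + 12.3)/6 = 2.0500
Deviations from mean: 2.4500, -4.1500, -0.1500, 0.3500, -8.7500, 10.2500
Σ(x_t−x̄)(x_{t+1}−x̄) = (-10.1675) + (0.6225) + (-0.0525) + (-3.0625) + (-89.6875) = -102.3475
Denominator Σ(x_t−x̄)² = 204.9950
r_1 = -102.3475 / 204.9950 = -0.499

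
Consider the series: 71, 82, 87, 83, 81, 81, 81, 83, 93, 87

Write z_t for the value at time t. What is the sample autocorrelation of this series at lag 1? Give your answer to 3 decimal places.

Mean z̄ = (71 + 82 + 87 + 83 + 81 + 81 + 81 + 83 + 93 + 87)/10 = 82.9000
Numerator Σ_{t=1}^{9}(z_t−z̄)(z_{t+1}−z̄) = 56.6900
Denominator Σ(z_t−z̄)² = 288.9000
r_1 = 56.6900 / 288.9000 = 0.196

0.196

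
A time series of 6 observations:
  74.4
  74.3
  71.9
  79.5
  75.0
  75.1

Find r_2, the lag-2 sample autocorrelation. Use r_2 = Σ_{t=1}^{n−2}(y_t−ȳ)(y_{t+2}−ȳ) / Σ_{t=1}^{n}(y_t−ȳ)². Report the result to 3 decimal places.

-0.029

Mean ȳ = (74.4 + 74.3 + 71.9 + 79.5 + 75.0 + 75.1)/6 = 75.0333
Deviations from mean: -0.6333, -0.7333, -3.1333, 4.4667, -0.0333, 0.0667
Σ(y_t−ȳ)(y_{t+2}−ȳ) = (1.9844) + (-3.2756) + (0.1044) + (0.2978) = -0.8889
Denominator Σ(y_t−ȳ)² = 30.7133
r_2 = -0.8889 / 30.7133 = -0.029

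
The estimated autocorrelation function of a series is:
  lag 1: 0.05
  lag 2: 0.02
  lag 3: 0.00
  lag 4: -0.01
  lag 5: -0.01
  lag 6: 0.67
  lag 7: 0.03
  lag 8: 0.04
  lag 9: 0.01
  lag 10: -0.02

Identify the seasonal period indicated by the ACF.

The largest autocorrelation is r_6 = 0.67; the remaining lags stay at or below 0.05.
The dominant spike at lag 6 indicates a seasonal period of 6.

6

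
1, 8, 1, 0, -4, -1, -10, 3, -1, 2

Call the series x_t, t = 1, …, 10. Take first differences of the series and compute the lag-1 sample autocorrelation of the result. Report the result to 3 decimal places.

-0.644

First differences Δx: 7, -7, -1, -4, 3, -9, 13, -4, 3
Mean of differences = 0.1111
Numerator Σ(Δx_t−Δx̄)(Δx_{t+1}−Δx̄) = -257.0123
Denominator Σ(Δx_t−Δx̄)² = 398.8889
r_1(Δx) = -257.0123 / 398.8889 = -0.644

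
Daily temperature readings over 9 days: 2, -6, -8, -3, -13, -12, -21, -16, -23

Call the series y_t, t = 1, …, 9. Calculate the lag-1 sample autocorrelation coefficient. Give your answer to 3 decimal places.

Mean ȳ = (2 − 6 − 8 − 3 − 13 − 12 − 21 − 16 − 23)/9 = -11.1111
Numerator Σ_{t=1}^{8}(y_t−ȳ)(y_{t+1}−ȳ) = 209.7654
Denominator Σ(y_t−ȳ)² = 540.8889
r_1 = 209.7654 / 540.8889 = 0.388

0.388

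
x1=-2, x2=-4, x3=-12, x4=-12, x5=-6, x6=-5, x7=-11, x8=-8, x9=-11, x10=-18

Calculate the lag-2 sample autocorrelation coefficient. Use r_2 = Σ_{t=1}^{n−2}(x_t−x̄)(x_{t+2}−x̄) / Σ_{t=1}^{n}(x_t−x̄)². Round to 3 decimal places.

-0.309

Mean x̄ = (-2 − 4 − 12 − 12 − 6 − 5 − 11 − 8 − 11 − 18)/10 = -8.9000
Numerator Σ_{t=1}^{8}(x_t−x̄)(x_{t+2}−x̄) = -64.0200
Denominator Σ(x_t−x̄)² = 206.9000
r_2 = -64.0200 / 206.9000 = -0.309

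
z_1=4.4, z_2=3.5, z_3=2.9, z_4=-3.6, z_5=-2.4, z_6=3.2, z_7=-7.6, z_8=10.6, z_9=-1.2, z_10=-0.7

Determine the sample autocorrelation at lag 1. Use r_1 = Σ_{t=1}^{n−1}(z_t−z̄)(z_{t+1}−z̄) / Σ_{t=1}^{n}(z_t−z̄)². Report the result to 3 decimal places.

-0.457

Mean z̄ = (4.4 + 3.5 + 2.9 − 3.6 − 2.4 + 3.2 − 7.6 + 10.6 − 1.2 − 0.7)/10 = 0.9100
Numerator Σ_{t=1}^{9}(z_t−z̄)(z_{t+1}−z̄) = -106.4321
Denominator Σ(z_t−z̄)² = 232.7490
r_1 = -106.4321 / 232.7490 = -0.457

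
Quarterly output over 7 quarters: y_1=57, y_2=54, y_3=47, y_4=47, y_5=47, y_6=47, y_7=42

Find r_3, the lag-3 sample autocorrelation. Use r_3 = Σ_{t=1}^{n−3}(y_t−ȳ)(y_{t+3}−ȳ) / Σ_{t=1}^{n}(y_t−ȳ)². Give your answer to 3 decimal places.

-0.057

Mean ȳ = (57 + 54 + 47 + 47 + 47 + 47 + 42)/7 = 48.7143
Deviations from mean: 8.2857, 5.2857, -1.7143, -1.7143, -1.7143, -1.7143, -6.7143
Numerator Σ_{t=1}^{4}(y_t−ȳ)(y_{t+3}−ȳ) = -8.8163
Denominator Σ(y_t−ȳ)² = 153.4286
r_3 = -8.8163 / 153.4286 = -0.057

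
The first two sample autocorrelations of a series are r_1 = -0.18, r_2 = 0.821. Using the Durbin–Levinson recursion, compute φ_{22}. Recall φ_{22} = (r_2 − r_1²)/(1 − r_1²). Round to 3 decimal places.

0.815

φ_{22} = (r_2 − r_1²) / (1 − r_1²)
r_1² = (-0.18)² = 0.0324
Numerator = 0.821 − 0.0324 = 0.7886; denominator = 1 − 0.0324 = 0.9676
φ_{22} = 0.7886 / 0.9676 = 0.815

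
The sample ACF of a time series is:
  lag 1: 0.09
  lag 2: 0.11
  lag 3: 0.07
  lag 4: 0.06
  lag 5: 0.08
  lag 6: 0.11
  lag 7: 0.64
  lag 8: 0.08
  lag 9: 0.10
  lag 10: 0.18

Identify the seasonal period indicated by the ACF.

7

The largest autocorrelation is r_7 = 0.64; the remaining lags stay at or below 0.18.
The dominant spike at lag 7 indicates a seasonal period of 7.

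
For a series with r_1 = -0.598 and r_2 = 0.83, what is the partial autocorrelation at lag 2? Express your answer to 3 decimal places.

0.735

φ_{22} = (r_2 − r_1²) / (1 − r_1²)
r_1² = (-0.598)² = 0.357604
Numerator = 0.83 − 0.3576 = 0.4724; denominator = 1 − 0.3576 = 0.6424
φ_{22} = 0.4724 / 0.6424 = 0.735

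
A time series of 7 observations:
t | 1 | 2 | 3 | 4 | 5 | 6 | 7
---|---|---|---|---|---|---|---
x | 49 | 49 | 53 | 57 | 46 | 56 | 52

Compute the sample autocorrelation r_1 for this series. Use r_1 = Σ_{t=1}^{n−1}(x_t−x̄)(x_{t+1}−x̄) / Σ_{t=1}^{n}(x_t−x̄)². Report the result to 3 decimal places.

-0.448

Mean x̄ = (49 + 49 + 53 + 57 + 46 + 56 + 52)/7 = 51.7143
Σ(x_t−x̄)(x_{t+1}−x̄) = (7.3673) + (-3.4898) + (6.7959) + (-30.2041) + (-24.4898) + (1.2245) = -42.7959
Denominator Σ(x_t−x̄)² = 95.4286
r_1 = -42.7959 / 95.4286 = -0.448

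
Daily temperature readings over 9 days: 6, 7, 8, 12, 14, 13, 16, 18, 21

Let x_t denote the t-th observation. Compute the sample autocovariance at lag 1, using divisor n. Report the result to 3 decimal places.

Mean x̄ = (6 + 7 + 8 + 12 + 14 + 13 + 16 + 18 + 21)/9 = 12.7778
Σ_{t=1}^{8}(x_t−x̄)(x_{t+1}−x̄) = 130.2840
γ_1 = 130.2840 / 9 = 14.476

14.476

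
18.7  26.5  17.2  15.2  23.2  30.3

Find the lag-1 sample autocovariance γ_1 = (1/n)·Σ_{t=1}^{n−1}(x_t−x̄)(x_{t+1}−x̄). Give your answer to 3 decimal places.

Mean x̄ = (18.7 + 26.5 + 17.2 + 15.2 + 23.2 + 30.3)/6 = 21.8500
Deviations: -3.1500, 4.6500, -4.6500, -6.6500, 1.3500, 8.4500
Σ_{t=1}^{5}(x_t−x̄)(x_{t+1}−x̄) = -2.9175
γ_1 = -2.9175 / 6 = -0.486

-0.486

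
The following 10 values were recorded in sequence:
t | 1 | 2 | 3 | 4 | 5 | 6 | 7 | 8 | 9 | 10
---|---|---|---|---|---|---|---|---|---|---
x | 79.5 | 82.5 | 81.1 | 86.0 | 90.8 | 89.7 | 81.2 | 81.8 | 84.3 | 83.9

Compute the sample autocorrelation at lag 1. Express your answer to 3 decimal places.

0.370

Mean x̄ = (79.5 + 82.5 + 81.1 + 86.0 + 90.8 + 89.7 + 81.2 + 81.8 + 84.3 + 83.9)/10 = 84.0800
Numerator Σ_{t=1}^{9}(x_t−x̄)(x_{t+1}−x̄) = 46.7316
Denominator Σ(x_t−x̄)² = 126.3560
r_1 = 46.7316 / 126.3560 = 0.370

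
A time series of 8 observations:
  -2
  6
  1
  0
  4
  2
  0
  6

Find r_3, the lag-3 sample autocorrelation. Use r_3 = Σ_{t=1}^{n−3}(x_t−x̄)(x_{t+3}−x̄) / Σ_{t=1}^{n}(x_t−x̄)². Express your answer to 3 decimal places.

Mean x̄ = (-2 + 6 + 1 + 0 + 4 + 2 + 0 + 6)/8 = 2.1250
Deviations from mean: -4.1250, 3.8750, -1.1250, -2.1250, 1.8750, -0.1250, -2.1250, 3.8750
Σ(x_t−x̄)(x_{t+3}−x̄) = (8.7656) + (7.2656) + (0.1406) + (4.5156) + (7.2656) = 27.9531
Denominator Σ(x_t−x̄)² = 60.8750
r_3 = 27.9531 / 60.8750 = 0.459

0.459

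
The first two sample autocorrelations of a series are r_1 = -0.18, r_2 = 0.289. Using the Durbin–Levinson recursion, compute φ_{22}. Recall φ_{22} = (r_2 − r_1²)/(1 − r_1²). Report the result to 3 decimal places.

φ_{22} = (r_2 − r_1²) / (1 − r_1²)
r_1² = (-0.18)² = 0.0324
Numerator = 0.289 − 0.0324 = 0.2566; denominator = 1 − 0.0324 = 0.9676
φ_{22} = 0.2566 / 0.9676 = 0.265

0.265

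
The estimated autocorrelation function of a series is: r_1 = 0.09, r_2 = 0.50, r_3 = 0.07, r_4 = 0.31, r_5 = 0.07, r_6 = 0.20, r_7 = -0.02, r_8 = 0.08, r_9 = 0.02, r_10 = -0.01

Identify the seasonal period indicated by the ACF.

2

The largest autocorrelation is r_2 = 0.50, with weaker echoes at lags 4 (0.31) and 6 (0.20); the remaining lags stay at or below 0.09.
The dominant spike at lag 2 indicates a seasonal period of 2.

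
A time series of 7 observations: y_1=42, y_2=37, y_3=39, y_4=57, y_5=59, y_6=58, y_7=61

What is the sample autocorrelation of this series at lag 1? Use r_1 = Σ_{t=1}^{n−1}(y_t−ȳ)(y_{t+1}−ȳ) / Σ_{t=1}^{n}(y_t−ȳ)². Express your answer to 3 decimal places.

Mean ȳ = (42 + 37 + 39 + 57 + 59 + 58 + 61)/7 = 50.4286
Deviations from mean: -8.4286, -13.4286, -11.4286, 6.5714, 8.5714, 7.5714, 10.5714
Σ(y_t−ȳ)(y_{t+1}−ȳ) = (113.1837) + (153.4694) + (-75.1020) + (56.3265) + (64.8980) + (80.0408) = 392.8163
Denominator Σ(y_t−ȳ)² = 667.7143
r_1 = 392.8163 / 667.7143 = 0.588

0.588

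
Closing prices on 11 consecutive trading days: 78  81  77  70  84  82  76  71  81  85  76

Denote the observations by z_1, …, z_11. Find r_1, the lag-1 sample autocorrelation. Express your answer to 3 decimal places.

Mean z̄ = (78 + 81 + 77 + 70 + 84 + 82 + 76 + 71 + 81 + 85 + 76)/11 = 78.2727
Numerator Σ_{t=1}^{10}(z_t−z̄)(z_{t+1}−z̄) = -28.4380
Denominator Σ(z_t−z̄)² = 240.1818
r_1 = -28.4380 / 240.1818 = -0.118

-0.118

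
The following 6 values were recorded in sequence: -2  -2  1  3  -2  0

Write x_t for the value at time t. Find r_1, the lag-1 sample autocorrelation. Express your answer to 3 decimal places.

-0.052

Mean x̄ = (-2 − 2 + 1 + 3 − 2 + 0)/6 = -0.3333
Deviations from mean: -1.6667, -1.6667, 1.3333, 3.3333, -1.6667, 0.3333
Numerator Σ_{t=1}^{5}(x_t−x̄)(x_{t+1}−x̄) = -1.1111
Denominator Σ(x_t−x̄)² = 21.3333
r_1 = -1.1111 / 21.3333 = -0.052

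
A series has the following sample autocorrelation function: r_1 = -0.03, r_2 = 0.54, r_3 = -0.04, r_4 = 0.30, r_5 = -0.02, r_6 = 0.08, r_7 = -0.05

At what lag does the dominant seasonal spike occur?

The largest autocorrelation is r_2 = 0.54, with a weaker echo at lag 4 (0.30); the remaining lags stay at or below 0.08.
The dominant spike at lag 2 indicates a seasonal period of 2.

2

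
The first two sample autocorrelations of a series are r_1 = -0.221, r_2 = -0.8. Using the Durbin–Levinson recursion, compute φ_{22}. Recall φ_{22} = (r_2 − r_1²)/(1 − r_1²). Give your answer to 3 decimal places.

-0.892

φ_{22} = (r_2 − r_1²) / (1 − r_1²)
r_1² = (-0.221)² = 0.048841
Numerator = -0.8 − 0.0488 = -0.8488; denominator = 1 − 0.0488 = 0.9512
φ_{22} = -0.8488 / 0.9512 = -0.892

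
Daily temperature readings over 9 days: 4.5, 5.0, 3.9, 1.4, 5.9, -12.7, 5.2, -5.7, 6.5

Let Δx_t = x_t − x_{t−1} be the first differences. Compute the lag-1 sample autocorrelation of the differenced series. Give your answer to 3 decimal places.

First differences Δx: 0.5, -1.1, -2.5, 4.5, -18.6, 17.9, -10.9, 12.2
Mean of differences = 0.2500
Numerator Σ(Δx_t−Δx̄)(Δx_{t+1}−Δx̄) = -751.1675
Denominator Σ(Δx_t−Δx̄)² = 961.4800
r_1(Δx) = -751.1675 / 961.4800 = -0.781

-0.781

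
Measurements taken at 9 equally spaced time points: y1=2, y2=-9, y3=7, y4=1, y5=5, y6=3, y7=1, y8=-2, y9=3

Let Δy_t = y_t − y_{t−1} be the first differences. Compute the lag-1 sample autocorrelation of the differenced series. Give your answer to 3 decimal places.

-0.658

First differences Δy: -11, 16, -6, 4, -2, -2, -3, 5
Mean of differences = 0.1250
Numerator Σ(Δy_t−Δȳ)(Δy_{t+1}−Δȳ) = -309.8906
Denominator Σ(Δy_t−Δȳ)² = 470.8750
r_1(Δy) = -309.8906 / 470.8750 = -0.658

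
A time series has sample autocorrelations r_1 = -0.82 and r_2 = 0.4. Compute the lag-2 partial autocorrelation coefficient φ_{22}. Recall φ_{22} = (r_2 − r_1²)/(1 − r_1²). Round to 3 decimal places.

-0.832

φ_{22} = (r_2 − r_1²) / (1 − r_1²)
r_1² = (-0.82)² = 0.6724
Numerator = 0.4 − 0.6724 = -0.2724; denominator = 1 − 0.6724 = 0.3276
φ_{22} = -0.2724 / 0.3276 = -0.832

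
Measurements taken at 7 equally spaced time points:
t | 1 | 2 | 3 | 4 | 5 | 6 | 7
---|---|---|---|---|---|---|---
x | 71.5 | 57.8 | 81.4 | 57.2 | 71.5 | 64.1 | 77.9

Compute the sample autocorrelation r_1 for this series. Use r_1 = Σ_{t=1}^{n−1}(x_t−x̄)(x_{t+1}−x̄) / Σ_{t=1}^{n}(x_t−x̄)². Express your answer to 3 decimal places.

Mean x̄ = (71.5 + 57.8 + 81.4 + 57.2 + 71.5 + 64.1 + 77.9)/7 = 68.7714
Deviations from mean: 2.7286, -10.9714, 12.6286, -11.5714, 2.7286, -4.6714, 9.1286
Σ(x_t−x̄)(x_{t+1}−x̄) = (-29.9363) + (-138.5535) + (-146.1306) + (-31.5735) + (-12.7463) + (-42.6435) = -401.5837
Denominator Σ(x_t−x̄)² = 533.7943
r_1 = -401.5837 / 533.7943 = -0.752

-0.752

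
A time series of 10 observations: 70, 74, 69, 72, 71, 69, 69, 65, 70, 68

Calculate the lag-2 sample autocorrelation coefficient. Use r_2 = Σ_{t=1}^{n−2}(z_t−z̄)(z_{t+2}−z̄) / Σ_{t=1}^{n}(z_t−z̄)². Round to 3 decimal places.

Mean z̄ = (70 + 74 + 69 + 72 + 71 + 69 + 69 + 65 + 70 + 68)/10 = 69.7000
Numerator Σ_{t=1}^{8}(z_t−z̄)(z_{t+2}−z̄) = 17.3200
Denominator Σ(z_t−z̄)² = 52.1000
r_2 = 17.3200 / 52.1000 = 0.332

0.332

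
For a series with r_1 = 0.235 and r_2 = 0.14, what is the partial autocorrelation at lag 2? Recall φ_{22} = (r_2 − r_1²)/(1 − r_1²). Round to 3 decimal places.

φ_{22} = (r_2 − r_1²) / (1 − r_1²)
r_1² = (0.235)² = 0.055225
Numerator = 0.14 − 0.0552 = 0.0848; denominator = 1 − 0.0552 = 0.9448
φ_{22} = 0.0848 / 0.9448 = 0.090

0.090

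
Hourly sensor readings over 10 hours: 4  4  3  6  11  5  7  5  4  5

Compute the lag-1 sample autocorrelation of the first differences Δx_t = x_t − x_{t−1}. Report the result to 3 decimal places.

-0.408

First differences Δx: 0, -1, 3, 5, -6, 2, -2, -1, 1
Mean of differences = 0.1111
Numerator Σ(Δx_t−Δx̄)(Δx_{t+1}−Δx̄) = -33.0123
Denominator Σ(Δx_t−Δx̄)² = 80.8889
r_1(Δx) = -33.0123 / 80.8889 = -0.408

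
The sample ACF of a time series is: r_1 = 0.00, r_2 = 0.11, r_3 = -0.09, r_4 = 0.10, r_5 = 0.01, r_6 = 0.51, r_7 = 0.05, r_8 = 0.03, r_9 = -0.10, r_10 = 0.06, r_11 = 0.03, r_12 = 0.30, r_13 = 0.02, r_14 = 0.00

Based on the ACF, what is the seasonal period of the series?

6

The largest autocorrelation is r_6 = 0.51, with a weaker echo at lag 12 (0.30); the remaining lags stay at or below 0.11.
The dominant spike at lag 6 indicates a seasonal period of 6.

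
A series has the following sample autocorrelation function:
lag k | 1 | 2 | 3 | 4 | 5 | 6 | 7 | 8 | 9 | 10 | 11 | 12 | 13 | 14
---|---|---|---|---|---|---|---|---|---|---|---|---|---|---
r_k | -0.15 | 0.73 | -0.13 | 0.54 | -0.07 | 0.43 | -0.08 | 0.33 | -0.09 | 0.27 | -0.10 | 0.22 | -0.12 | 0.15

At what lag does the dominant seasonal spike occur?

2

The largest autocorrelation is r_2 = 0.73, with weaker echoes at lags 4 (0.54), 6 (0.43), 8 (0.33), 10 (0.27), 12 (0.22) and 14 (0.15); the remaining lags stay at or below -0.07.
The dominant spike at lag 2 indicates a seasonal period of 2.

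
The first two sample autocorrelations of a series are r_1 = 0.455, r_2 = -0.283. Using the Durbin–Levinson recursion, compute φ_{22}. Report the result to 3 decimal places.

φ_{22} = (r_2 − r_1²) / (1 − r_1²)
r_1² = (0.455)² = 0.207025
Numerator = -0.283 − 0.2070 = -0.4900; denominator = 1 − 0.2070 = 0.7930
φ_{22} = -0.4900 / 0.7930 = -0.618

-0.618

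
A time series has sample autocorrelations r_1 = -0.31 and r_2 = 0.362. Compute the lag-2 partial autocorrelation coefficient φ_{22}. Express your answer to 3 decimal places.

0.294

φ_{22} = (r_2 − r_1²) / (1 − r_1²)
r_1² = (-0.31)² = 0.0961
Numerator = 0.362 − 0.0961 = 0.2659; denominator = 1 − 0.0961 = 0.9039
φ_{22} = 0.2659 / 0.9039 = 0.294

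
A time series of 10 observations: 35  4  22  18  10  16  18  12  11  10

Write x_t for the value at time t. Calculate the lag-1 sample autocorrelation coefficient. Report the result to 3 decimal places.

Mean x̄ = (35 + 4 + 22 + 18 + 10 + 16 + 18 + 12 + 11 + 10)/10 = 15.6000
Numerator Σ_{t=1}^{9}(x_t−x̄)(x_{t+1}−x̄) = -264.9600
Denominator Σ(x_t−x̄)² = 660.4000
r_1 = -264.9600 / 660.4000 = -0.401

-0.401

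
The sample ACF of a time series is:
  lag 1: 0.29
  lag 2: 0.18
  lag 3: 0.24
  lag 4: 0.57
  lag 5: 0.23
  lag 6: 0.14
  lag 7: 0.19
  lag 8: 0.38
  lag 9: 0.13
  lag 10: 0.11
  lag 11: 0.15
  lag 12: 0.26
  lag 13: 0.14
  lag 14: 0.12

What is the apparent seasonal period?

The largest autocorrelation is r_4 = 0.57, with a weaker echo at lag 8 (0.38); the remaining lags stay at or below 0.29. The elevated value at lag 1 (0.29), dropping to 0.18 at lag 2, reflects decaying short-term dependence rather than seasonality.
The dominant spike at lag 4 indicates a seasonal period of 4.

4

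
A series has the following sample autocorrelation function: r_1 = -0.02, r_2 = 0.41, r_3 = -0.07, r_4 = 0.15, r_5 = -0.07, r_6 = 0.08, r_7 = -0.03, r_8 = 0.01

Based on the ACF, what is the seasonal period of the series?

2

The largest autocorrelation is r_2 = 0.41, with a weaker echo at lag 4 (0.15); the remaining lags stay at or below 0.08.
The dominant spike at lag 2 indicates a seasonal period of 2.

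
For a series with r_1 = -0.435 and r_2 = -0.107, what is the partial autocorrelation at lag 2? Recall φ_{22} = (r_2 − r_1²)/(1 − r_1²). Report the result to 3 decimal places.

-0.365

φ_{22} = (r_2 − r_1²) / (1 − r_1²)
r_1² = (-0.435)² = 0.189225
Numerator = -0.107 − 0.1892 = -0.2962; denominator = 1 − 0.1892 = 0.8108
φ_{22} = -0.2962 / 0.8108 = -0.365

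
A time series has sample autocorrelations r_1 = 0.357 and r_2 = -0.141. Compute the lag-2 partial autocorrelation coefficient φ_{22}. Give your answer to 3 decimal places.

φ_{22} = (r_2 − r_1²) / (1 − r_1²)
r_1² = (0.357)² = 0.127449
Numerator = -0.141 − 0.1274 = -0.2684; denominator = 1 − 0.1274 = 0.8726
φ_{22} = -0.2684 / 0.8726 = -0.308

-0.308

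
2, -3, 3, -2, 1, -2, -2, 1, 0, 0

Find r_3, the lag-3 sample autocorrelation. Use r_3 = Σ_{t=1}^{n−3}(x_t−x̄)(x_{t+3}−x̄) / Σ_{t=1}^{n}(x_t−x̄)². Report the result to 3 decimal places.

-0.256

Mean x̄ = (2 − 3 + 3 − 2 + 1 − 2 − 2 + 1 + 0 + 0)/10 = -0.2000
Σ(x_t−x̄)(x_{t+3}−x̄) = (-3.9600) + (-3.3600) + (-5.7600) + (3.2400) + (1.4400) + (-0.3600) + (-0.3600) = -9.1200
Denominator Σ(x_t−x̄)² = 35.6000
r_3 = -9.1200 / 35.6000 = -0.256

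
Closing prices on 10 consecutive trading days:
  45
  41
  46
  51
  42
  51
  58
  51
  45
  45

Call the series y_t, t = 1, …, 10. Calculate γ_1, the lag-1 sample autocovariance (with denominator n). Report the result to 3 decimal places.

5.325

Mean ȳ = (45 + 41 + 46 + 51 + 42 + 51 + 58 + 51 + 45 + 45)/10 = 47.5000
Σ_{t=1}^{9}(y_t−ȳ)(y_{t+1}−ȳ) = 53.2500
γ_1 = 53.2500 / 10 = 5.325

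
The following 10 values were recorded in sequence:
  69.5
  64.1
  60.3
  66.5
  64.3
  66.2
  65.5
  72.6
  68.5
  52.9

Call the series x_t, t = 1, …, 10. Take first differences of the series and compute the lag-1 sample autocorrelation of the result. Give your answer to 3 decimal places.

First differences Δx: -5.4, -3.8, 6.2, -2.2, 1.9, -0.7, 7.1, -4.1, -15.6
Mean of differences = -1.8444
Numerator Σ(Δx_t−Δx̄)(Δx_{t+1}−Δx̄) = 12.4036
Denominator Σ(Δx_t−Δx̄)² = 370.9422
r_1(Δx) = 12.4036 / 370.9422 = 0.033

0.033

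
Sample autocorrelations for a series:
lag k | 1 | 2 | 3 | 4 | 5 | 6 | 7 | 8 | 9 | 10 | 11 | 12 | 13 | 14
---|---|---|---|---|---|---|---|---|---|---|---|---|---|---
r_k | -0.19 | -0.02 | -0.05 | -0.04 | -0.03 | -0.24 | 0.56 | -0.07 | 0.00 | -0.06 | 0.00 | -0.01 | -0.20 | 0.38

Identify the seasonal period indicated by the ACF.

The largest autocorrelation is r_7 = 0.56, with a weaker echo at lag 14 (0.38); the remaining lags stay at or below 0.00.
The dominant spike at lag 7 indicates a seasonal period of 7.

7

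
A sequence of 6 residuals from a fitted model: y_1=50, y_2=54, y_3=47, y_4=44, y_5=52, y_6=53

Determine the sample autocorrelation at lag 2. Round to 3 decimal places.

-0.649

Mean ȳ = (50 + 54 + 47 + 44 + 52 + 53)/6 = 50.0000
Deviations from mean: 0.0000, 4.0000, -3.0000, -6.0000, 2.0000, 3.0000
Numerator Σ_{t=1}^{4}(y_t−ȳ)(y_{t+2}−ȳ) = -48.0000
Denominator Σ(y_t−ȳ)² = 74.0000
r_2 = -48.0000 / 74.0000 = -0.649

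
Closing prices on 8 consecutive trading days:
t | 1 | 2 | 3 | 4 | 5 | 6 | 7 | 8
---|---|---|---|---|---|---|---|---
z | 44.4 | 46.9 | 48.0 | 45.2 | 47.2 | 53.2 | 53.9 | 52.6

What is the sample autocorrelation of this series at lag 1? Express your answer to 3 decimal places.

0.537

Mean z̄ = (44.4 + 46.9 + 48.0 + 45.2 + 47.2 + 53.2 + 53.9 + 52.6)/8 = 48.9250
Deviations from mean: -4.5250, -2.0250, -0.9250, -3.7250, -1.7250, 4.2750, 4.9750, 3.6750
Σ(z_t−z̄)(z_{t+1}−z̄) = (9.1631) + (1.8731) + (3.4456) + (6.4256) + (-7.3744) + (21.2681) + (18.2831) = 53.0844
Denominator Σ(z_t−z̄)² = 98.8150
r_1 = 53.0844 / 98.8150 = 0.537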